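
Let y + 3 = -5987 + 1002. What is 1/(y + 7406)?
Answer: 1/2418 ≈ 0.00041356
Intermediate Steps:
y = -4988 (y = -3 + (-5987 + 1002) = -3 - 4985 = -4988)
1/(y + 7406) = 1/(-4988 + 7406) = 1/2418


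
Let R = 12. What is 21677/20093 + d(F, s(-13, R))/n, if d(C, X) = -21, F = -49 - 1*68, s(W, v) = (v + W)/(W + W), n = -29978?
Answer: 650255059/602347954 ≈ 1.0795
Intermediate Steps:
s(W, v) = (W + v)/(2*W) (s(W, v) = (W + v)/((2*W)) = (W + v)*(1/(2*W)) = (W + v)/(2*W))
F = -117 (F = -49 - 68 = -117)
21677/20093 + d(F, s(-13, R))/n = 21677/20093 - 21/(-29978) = 21677*(1/20093) - 21*(-1/29978) = 21677/20093 + 21/29978 = 650255059/602347954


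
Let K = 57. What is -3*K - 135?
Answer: -306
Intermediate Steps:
-3*K - 135 = -3*57 - 135 = -171 - 135 = -306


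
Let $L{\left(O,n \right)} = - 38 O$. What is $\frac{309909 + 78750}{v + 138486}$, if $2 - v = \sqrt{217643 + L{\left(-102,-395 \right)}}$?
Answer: $\frac{53824607592}{19178704625} + \frac{388659 \sqrt{221519}}{19178704625} \approx 2.816$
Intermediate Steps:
$v = 2 - \sqrt{221519}$ ($v = 2 - \sqrt{217643 - -3876} = 2 - \sqrt{217643 + 3876} = 2 - \sqrt{221519} \approx -468.66$)
$\frac{309909 + 78750}{v + 138486} = \frac{309909 + 78750}{\left(2 - \sqrt{221519}\right) + 138486} = \frac{388659}{138488 - \sqrt{221519}}$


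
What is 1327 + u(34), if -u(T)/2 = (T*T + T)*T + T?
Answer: -79661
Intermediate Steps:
u(T) = -2*T - 2*T*(T + T²) (u(T) = -2*((T*T + T)*T + T) = -2*((T² + T)*T + T) = -2*((T + T²)*T + T) = -2*(T*(T + T²) + T) = -2*(T + T*(T + T²)) = -2*T - 2*T*(T + T²))
1327 + u(34) = 1327 - 2*34*(1 + 34 + 34²) = 1327 - 2*34*(1 + 34 + 1156) = 1327 - 2*34*1191 = 1327 - 80988 = -79661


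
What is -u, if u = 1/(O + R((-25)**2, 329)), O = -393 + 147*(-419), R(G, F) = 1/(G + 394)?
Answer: 1019/63163733 ≈ 1.6133e-5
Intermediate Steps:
R(G, F) = 1/(394 + G)
O = -61986 (O = -393 - 61593 = -61986)
u = -1019/63163733 (u = 1/(-61986 + 1/(394 + (-25)**2)) = 1/(-61986 + 1/(394 + 625)) = 1/(-61986 + 1/1019) = 1/(-63163733/1019) = -1019/63163733 ≈ -1.6133e-5)
-u = -1*(-1019/63163733) = 1019/63163733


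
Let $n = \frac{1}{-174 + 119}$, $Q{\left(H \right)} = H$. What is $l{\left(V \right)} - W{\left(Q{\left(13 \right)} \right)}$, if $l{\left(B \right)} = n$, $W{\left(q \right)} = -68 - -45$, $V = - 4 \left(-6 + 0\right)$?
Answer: $\frac{1264}{55} \approx 22.982$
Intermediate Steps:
$n = - \frac{1}{55}$ ($n = \frac{1}{-55} = - \frac{1}{55} \approx -0.018182$)
$V = 24$ ($V = \left(-4\right) \left(-6\right) = 24$)
$W{\left(q \right)} = -23$ ($W{\left(q \right)} = -68 + 45 = -23$)
$l{\left(B \right)} = - \frac{1}{55}$
$l{\left(V \right)} - W{\left(Q{\left(13 \right)} \right)} = - \frac{1}{55} - -23 = - \frac{1}{55} + 23 = \frac{1264}{55}$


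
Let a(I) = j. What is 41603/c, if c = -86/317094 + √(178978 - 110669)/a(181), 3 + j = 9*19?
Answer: 889461566847168/190788178861045 + 19521243499296504*√68309/190788178861045 ≈ 26747.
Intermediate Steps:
j = 168 (j = -3 + 9*19 = -3 + 171 = 168)
a(I) = 168
c = -43/158547 + √68309/168 (c = -86/317094 + √(178978 - 110669)/168 = -86*1/317094 + √68309*(1/168) = -43/158547 + √68309/168 ≈ 1.5554)
41603/c = 41603/(-43/158547 + √68309/168)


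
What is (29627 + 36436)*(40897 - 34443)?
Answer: 426370602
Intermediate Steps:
(29627 + 36436)*(40897 - 34443) = 66063*6454 = 426370602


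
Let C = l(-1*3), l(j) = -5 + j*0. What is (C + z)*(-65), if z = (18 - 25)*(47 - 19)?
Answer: 13065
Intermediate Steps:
l(j) = -5 (l(j) = -5 + 0 = -5)
z = -196 (z = -7*28 = -196)
C = -5
(C + z)*(-65) = (-5 - 196)*(-65) = -201*(-65) = 13065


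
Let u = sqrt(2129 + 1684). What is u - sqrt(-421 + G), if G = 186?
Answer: sqrt(3813) - I*sqrt(235) ≈ 61.75 - 15.33*I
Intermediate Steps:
u = sqrt(3813) ≈ 61.750
u - sqrt(-421 + G) = sqrt(3813) - sqrt(-421 + 186) = sqrt(3813) - sqrt(-235) = sqrt(3813) - I*sqrt(235)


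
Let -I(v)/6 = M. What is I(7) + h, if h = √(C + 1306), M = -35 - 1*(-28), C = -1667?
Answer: 42 + 19*I ≈ 42.0 + 19.0*I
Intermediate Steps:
M = -7 (M = -35 + 28 = -7)
I(v) = 42 (I(v) = -6*(-7) = 42)
h = 19*I (h = √(-1667 + 1306) = √(-361) = 19*I ≈ 19.0*I)
I(7) + h = 42 + 19*I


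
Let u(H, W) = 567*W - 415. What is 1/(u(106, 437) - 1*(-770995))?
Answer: 1/1018359 ≈ 9.8197e-7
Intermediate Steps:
u(H, W) = -415 + 567*W
1/(u(106, 437) - 1*(-770995)) = 1/((-415 + 567*437) - 1*(-770995)) = 1/((-415 + 247779) + 770995) = 1/(247364 + 770995) = 1/1018359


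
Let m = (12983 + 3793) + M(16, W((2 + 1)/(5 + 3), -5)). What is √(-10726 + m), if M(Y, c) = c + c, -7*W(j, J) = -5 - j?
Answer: 3*√131789/14 ≈ 77.792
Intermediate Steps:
W(j, J) = 5/7 + j/7 (W(j, J) = -(-5 - j)/7 = 5/7 + j/7)
M(Y, c) = 2*c
m = 469771/28 (m = (12983 + 3793) + 2*(5/7 + ((2 + 1)/(5 + 3))/7) = 16776 + 2*(5/7 + (3/8)/7) = 16776 + 2*(5/7 + (3*(⅛))/7) = 16776 + 2*(5/7 + (⅐)*(3/8)) = 16776 + 2*(5/7 + 3/56) = 16776 + 2*(43/56) = 16776 + 43/28 = 469771/28 ≈ 16778.)
√(-10726 + m) = √(-10726 + 469771/28) = √(169443/28) = 3*√131789/14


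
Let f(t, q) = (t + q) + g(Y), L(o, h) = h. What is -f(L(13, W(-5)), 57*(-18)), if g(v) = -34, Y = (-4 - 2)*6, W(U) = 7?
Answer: 1053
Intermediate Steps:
Y = -36 (Y = -6*6 = -36)
f(t, q) = -34 + q + t (f(t, q) = (t + q) - 34 = (q + t) - 34 = -34 + q + t)
-f(L(13, W(-5)), 57*(-18)) = -(-34 + 57*(-18) + 7) = -(-34 - 1026 + 7) = -1*(-1053) = 1053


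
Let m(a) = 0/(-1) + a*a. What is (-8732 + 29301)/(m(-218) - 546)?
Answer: 20569/46978 ≈ 0.43784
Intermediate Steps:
m(a) = a**2 (m(a) = 0*(-1) + a**2 = 0 + a**2 = a**2)
(-8732 + 29301)/(m(-218) - 546) = (-8732 + 29301)/((-218)**2 - 546) = 20569/(47524 - 546) = 20569/46978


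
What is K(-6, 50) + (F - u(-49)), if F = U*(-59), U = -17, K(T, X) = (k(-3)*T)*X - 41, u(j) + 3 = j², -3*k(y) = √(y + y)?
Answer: -1436 + 100*I*√6 ≈ -1436.0 + 244.95*I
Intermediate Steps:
k(y) = -√2*√y/3 (k(y) = -√(y + y)/3 = -√2*√y/3)
u(j) = -3 + j²
K(T, X) = -41 - I*T*X*√6/3 (K(T, X) = ((-√2*√(-3)/3)*T)*X - 41 = ((-√2*I*√3/3)*T)*X - 41 = ((-I*√6/3)*T)*X - 41 = (-I*T*√6/3)*X - 41 = -I*T*X*√6/3 - 41 = -41 - I*T*X*√6/3)
F = 1003 (F = -17*(-59) = 1003)
K(-6, 50) + (F - u(-49)) = (-41 - ⅓*I*(-6)*50*√6) + (1003 - (-3 + (-49)²)) = (-41 + 100*I*√6) + (1003 - (-3 + 2401)) = (-41 + 100*I*√6) + (1003 - 1*2398) = (-41 + 100*I*√6) + (1003 - 2398) = (-41 + 100*I*√6) - 1395 = -1436 + 100*I*√6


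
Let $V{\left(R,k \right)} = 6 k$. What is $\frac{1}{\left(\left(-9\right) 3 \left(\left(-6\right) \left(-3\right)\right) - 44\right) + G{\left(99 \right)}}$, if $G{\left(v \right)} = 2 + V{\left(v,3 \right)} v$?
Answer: $\frac{1}{1254} \approx 0.00079745$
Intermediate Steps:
$G{\left(v \right)} = 2 + 18 v$ ($G{\left(v \right)} = 2 + 6 \cdot 3 v = 2 + 18 v$)
$\frac{1}{\left(\left(-9\right) 3 \left(\left(-6\right) \left(-3\right)\right) - 44\right) + G{\left(99 \right)}} = \frac{1}{\left(\left(-9\right) 3 \left(\left(-6\right) \left(-3\right)\right) - 44\right) + \left(2 + 18 \cdot 99\right)} = \frac{1}{\left(\left(-27\right) 18 - 44\right) + \left(2 + 1782\right)} = \frac{1}{\left(-486 - 44\right) + 1784} = \frac{1}{-530 + 1784} = \frac{1}{1254}$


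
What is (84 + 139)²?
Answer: 49729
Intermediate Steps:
(84 + 139)² = 223² = 49729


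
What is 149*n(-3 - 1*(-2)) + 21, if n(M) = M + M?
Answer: -277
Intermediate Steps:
n(M) = 2*M
149*n(-3 - 1*(-2)) + 21 = 149*(2*(-3 - 1*(-2))) + 21 = 149*(2*(-3 + 2)) + 21 = 149*(2*(-1)) + 21 = 149*(-2) + 21 = -298 + 21 = -277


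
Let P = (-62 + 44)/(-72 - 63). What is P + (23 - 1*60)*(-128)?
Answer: 71042/15 ≈ 4736.1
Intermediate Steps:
P = 2/15 (P = -18/(-135) = -18*(-1/135) = 2/15 ≈ 0.13333)
P + (23 - 1*60)*(-128) = 2/15 + (23 - 1*60)*(-128) = 2/15 + (23 - 60)*(-128) = 2/15 - 37*(-128) = 2/15 + 4736 = 71042/15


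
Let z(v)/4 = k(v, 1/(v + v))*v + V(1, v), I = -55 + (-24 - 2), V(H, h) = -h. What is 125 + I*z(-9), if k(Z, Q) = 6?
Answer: 14705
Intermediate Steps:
I = -81 (I = -55 - 26 = -81)
z(v) = 20*v (z(v) = 4*(6*v - v) = 4*(5*v) = 20*v)
125 + I*z(-9) = 125 - 1620*(-9) = 125 - 81*(-180) = 125 + 14580 = 14705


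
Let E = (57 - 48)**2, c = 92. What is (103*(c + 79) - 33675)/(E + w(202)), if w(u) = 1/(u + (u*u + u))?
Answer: -661882896/3337849 ≈ -198.30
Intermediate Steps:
w(u) = 1/(u**2 + 2*u) (w(u) = 1/(u + (u**2 + u)) = 1/(u + (u + u**2)) = 1/(u**2 + 2*u))
E = 81 (E = 9**2 = 81)
(103*(c + 79) - 33675)/(E + w(202)) = (103*(92 + 79) - 33675)/(81 + 1/(202*(2 + 202))) = (103*171 - 33675)/(81 + (1/202)/204) = (17613 - 33675)/(81 + (1/202)*(1/204)) = -16062/(81 + 1/41208) = -16062/3337849/41208 = -16062*41208/3337849 = -661882896/3337849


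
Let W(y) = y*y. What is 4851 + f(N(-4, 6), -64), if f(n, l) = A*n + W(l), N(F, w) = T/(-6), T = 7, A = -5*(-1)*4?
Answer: 26771/3 ≈ 8923.7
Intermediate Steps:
A = 20 (A = 5*4 = 20)
N(F, w) = -7/6 (N(F, w) = 7/(-6) = 7*(-⅙) = -7/6)
W(y) = y²
f(n, l) = l² + 20*n (f(n, l) = 20*n + l² = l² + 20*n)
4851 + f(N(-4, 6), -64) = 4851 + ((-64)² + 20*(-7/6)) = 4851 + (4096 - 70/3) = 4851 + 12218/3 = 26771/3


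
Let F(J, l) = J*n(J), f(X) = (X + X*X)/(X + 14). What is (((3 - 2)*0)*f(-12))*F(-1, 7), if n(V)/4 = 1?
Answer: 0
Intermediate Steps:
n(V) = 4 (n(V) = 4*1 = 4)
f(X) = (X + X²)/(14 + X)
F(J, l) = 4*J (F(J, l) = J*4 = 4*J)
(((3 - 2)*0)*f(-12))*F(-1, 7) = (((3 - 2)*0)*(-12*(1 - 12)/(14 - 12)))*(4*(-1)) = ((1*0)*(-12*(-11)/2))*(-4) = (0*(-12*½*(-11)))*(-4) = (0*66)*(-4) = 0*(-4) = 0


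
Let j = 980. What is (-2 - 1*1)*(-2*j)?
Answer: 5880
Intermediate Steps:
(-2 - 1*1)*(-2*j) = (-2 - 1*1)*(-2*980) = (-2 - 1)*(-1960) = -3*(-1960) = 5880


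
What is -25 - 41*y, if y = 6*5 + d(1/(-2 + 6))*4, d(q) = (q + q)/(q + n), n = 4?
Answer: -21663/17 ≈ -1274.3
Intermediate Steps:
d(q) = 2*q/(4 + q) (d(q) = (q + q)/(q + 4) = (2*q)/(4 + q) = 2*q/(4 + q))
y = 518/17 (y = 6*5 + (2/((-2 + 6)*(4 + 1/(-2 + 6))))*4 = 30 + (2/(4*(4 + 1/4)))*4 = 30 + (2*(1/4)/(4 + 1/4))*4 = 30 + (2*(1/4)/(17/4))*4 = 30 + (2*(1/4)*(4/17))*4 = 30 + (2/17)*4 = 30 + 8/17 = 518/17 ≈ 30.471)
-25 - 41*y = -25 - 41*518/17 = -25 - 21238/17 = -21663/17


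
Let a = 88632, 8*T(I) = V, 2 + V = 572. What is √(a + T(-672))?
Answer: √354813/2 ≈ 297.83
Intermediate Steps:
V = 570 (V = -2 + 572 = 570)
T(I) = 285/4 (T(I) = (⅛)*570 = 285/4)
√(a + T(-672)) = √(88632 + 285/4) = √(354813/4) = √354813/2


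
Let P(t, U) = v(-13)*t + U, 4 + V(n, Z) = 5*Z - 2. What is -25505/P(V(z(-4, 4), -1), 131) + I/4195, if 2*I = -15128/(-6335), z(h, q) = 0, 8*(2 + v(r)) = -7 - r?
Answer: -2711210276944/15387113175 ≈ -176.20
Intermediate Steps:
v(r) = -23/8 - r/8 (v(r) = -2 + (-7 - r)/8 = -2 + (-7/8 - r/8) = -23/8 - r/8)
V(n, Z) = -6 + 5*Z (V(n, Z) = -4 + (5*Z - 2) = -4 + (-2 + 5*Z) = -6 + 5*Z)
P(t, U) = U - 5*t/4 (P(t, U) = (-23/8 - ⅛*(-13))*t + U = (-23/8 + 13/8)*t + U = -5*t/4 + U = U - 5*t/4)
I = 7564/6335 (I = (-15128/(-6335))/2 = (-15128*(-1/6335))/2 = (½)*(15128/6335) = 7564/6335 ≈ 1.1940)
-25505/P(V(z(-4, 4), -1), 131) + I/4195 = -25505/(131 - 5*(-6 + 5*(-1))/4) + (7564/6335)/4195 = -25505/(131 - 5*(-6 - 5)/4) + (7564/6335)*(1/4195) = -25505/(131 - 5/4*(-11)) + 7564/26575325 = -25505/(131 + 55/4) + 7564/26575325 = -25505/579/4 + 7564/26575325 = -25505*4/579 + 7564/26575325 = -102020/579 + 7564/26575325 = -2711210276944/15387113175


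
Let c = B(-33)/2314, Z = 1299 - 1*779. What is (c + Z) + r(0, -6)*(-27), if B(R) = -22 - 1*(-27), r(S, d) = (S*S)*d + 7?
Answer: 765939/2314 ≈ 331.00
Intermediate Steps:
Z = 520 (Z = 1299 - 779 = 520)
r(S, d) = 7 + d*S² (r(S, d) = S²*d + 7 = d*S² + 7 = 7 + d*S²)
B(R) = 5 (B(R) = -22 + 27 = 5)
c = 5/2314 ≈ 0.0021608
(c + Z) + r(0, -6)*(-27) = (5/2314 + 520) + (7 - 6*0²)*(-27) = 1203285/2314 + (7 - 6*0)*(-27) = 1203285/2314 + (7 + 0)*(-27) = 1203285/2314 + 7*(-27) = 1203285/2314 - 189 = 765939/2314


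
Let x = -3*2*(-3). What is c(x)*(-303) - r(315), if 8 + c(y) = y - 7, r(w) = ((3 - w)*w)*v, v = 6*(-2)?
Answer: -1180269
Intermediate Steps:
v = -12
r(w) = -12*w*(3 - w) (r(w) = ((3 - w)*w)*(-12) = (w*(3 - w))*(-12) = -12*w*(3 - w))
x = 18 (x = -6*(-3) = 18)
c(y) = -15 + y (c(y) = -8 + (y - 7) = -8 + (-7 + y) = -15 + y)
c(x)*(-303) - r(315) = (-15 + 18)*(-303) - 12*315*(-3 + 315) = 3*(-303) - 12*315*312 = -909 - 1*1179360 = -909 - 1179360 = -1180269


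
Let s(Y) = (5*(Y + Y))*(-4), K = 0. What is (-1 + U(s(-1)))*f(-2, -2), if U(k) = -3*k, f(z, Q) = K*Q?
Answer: 0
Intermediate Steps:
f(z, Q) = 0 (f(z, Q) = 0*Q = 0)
s(Y) = -40*Y (s(Y) = (5*(2*Y))*(-4) = (10*Y)*(-4) = -40*Y)
(-1 + U(s(-1)))*f(-2, -2) = (-1 - (-120)*(-1))*0 = (-1 - 3*40)*0 = (-1 - 120)*0 = -121*0 = 0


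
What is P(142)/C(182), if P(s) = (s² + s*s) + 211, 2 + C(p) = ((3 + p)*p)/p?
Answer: 13513/61 ≈ 221.52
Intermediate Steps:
C(p) = 1 + p (C(p) = -2 + ((3 + p)*p)/p = -2 + (p*(3 + p))/p = -2 + (3 + p) = 1 + p)
P(s) = 211 + 2*s² (P(s) = (s² + s²) + 211 = 2*s² + 211 = 211 + 2*s²)
P(142)/C(182) = (211 + 2*142²)/(1 + 182) = (211 + 2*20164)/183 = (211 + 40328)*(1/183) = 40539*(1/183) = 13513/61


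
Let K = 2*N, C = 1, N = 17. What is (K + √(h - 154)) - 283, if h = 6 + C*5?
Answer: -249 + I*√143 ≈ -249.0 + 11.958*I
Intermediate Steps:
h = 11 (h = 6 + 1*5 = 6 + 5 = 11)
K = 34 (K = 2*17 = 34)
(K + √(h - 154)) - 283 = (34 + √(11 - 154)) - 283 = (34 + √(-143)) - 283 = (34 + I*√143) - 283 = -249 + I*√143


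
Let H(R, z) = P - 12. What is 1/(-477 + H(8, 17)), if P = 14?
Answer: -1/475 ≈ -0.0021053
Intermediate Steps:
H(R, z) = 2 (H(R, z) = 14 - 12 = 2)
1/(-477 + H(8, 17)) = 1/(-477 + 2) = 1/(-475) = -1/475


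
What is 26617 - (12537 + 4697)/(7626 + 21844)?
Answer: 56027554/2105 ≈ 26616.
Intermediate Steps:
26617 - (12537 + 4697)/(7626 + 21844) = 26617 - 17234/29470 = 26617 - 1*1231/2105 = 26617 - 1231/2105 = 56027554/2105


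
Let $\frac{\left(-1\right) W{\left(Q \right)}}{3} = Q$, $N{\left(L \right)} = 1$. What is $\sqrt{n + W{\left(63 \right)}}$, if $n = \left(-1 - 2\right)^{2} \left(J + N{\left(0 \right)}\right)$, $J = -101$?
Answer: $33 i \approx 33.0 i$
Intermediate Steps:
$W{\left(Q \right)} = - 3 Q$
$n = -900$ ($n = \left(-1 - 2\right)^{2} \left(-101 + 1\right) = \left(-3\right)^{2} \left(-100\right) = 9 \left(-100\right) = -900$)
$\sqrt{n + W{\left(63 \right)}} = \sqrt{-900 - 189} = \sqrt{-1089} = 33 i$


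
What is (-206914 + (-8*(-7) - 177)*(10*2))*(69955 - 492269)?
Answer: 88404678876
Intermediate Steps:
(-206914 + (-8*(-7) - 177)*(10*2))*(69955 - 492269) = (-206914 + (56 - 177)*20)*(-422314) = (-206914 - 121*20)*(-422314) = (-206914 - 2420)*(-422314) = -209334*(-422314) = 88404678876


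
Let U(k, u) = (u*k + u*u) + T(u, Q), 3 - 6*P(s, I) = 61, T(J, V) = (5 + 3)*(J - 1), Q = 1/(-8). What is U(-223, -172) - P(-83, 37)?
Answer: 199697/3 ≈ 66566.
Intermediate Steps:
Q = -⅛ ≈ -0.12500
T(J, V) = -8 + 8*J (T(J, V) = 8*(-1 + J) = -8 + 8*J)
P(s, I) = -29/3 (P(s, I) = ½ - ⅙*61 = ½ - 61/6 = -29/3)
U(k, u) = -8 + u² + 8*u + k*u (U(k, u) = (u*k + u*u) + (-8 + 8*u) = (k*u + u²) + (-8 + 8*u) = (u² + k*u) + (-8 + 8*u) = -8 + u² + 8*u + k*u)
U(-223, -172) - P(-83, 37) = (-8 + (-172)² + 8*(-172) - 223*(-172)) - 1*(-29/3) = (-8 + 29584 - 1376 + 38356) + 29/3 = 66556 + 29/3 = 199697/3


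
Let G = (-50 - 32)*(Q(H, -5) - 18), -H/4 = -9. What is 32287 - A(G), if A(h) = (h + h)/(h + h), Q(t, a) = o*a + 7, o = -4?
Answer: 32286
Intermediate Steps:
H = 36 (H = -4*(-9) = 36)
Q(t, a) = 7 - 4*a (Q(t, a) = -4*a + 7 = 7 - 4*a)
G = -738 (G = (-50 - 32)*((7 - 4*(-5)) - 18) = -82*((7 + 20) - 18) = -82*(27 - 18) = -82*9 = -738)
A(h) = 1 (A(h) = (2*h)/((2*h)) = (2*h)*(1/(2*h)) = 1)
32287 - A(G) = 32287 - 1*1 = 32287 - 1 = 32286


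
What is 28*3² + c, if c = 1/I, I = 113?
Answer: 28477/113 ≈ 252.01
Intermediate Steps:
c = 1/113 ≈ 0.0088496
28*3² + c = 28*3² + 1/113 = 28*9 + 1/113 = 252 + 1/113 = 28477/113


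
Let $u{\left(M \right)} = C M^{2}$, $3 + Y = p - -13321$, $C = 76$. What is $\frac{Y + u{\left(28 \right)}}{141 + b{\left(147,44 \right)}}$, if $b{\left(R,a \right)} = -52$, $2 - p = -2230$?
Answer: $\frac{75134}{89} \approx 844.2$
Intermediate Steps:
$p = 2232$ ($p = 2 - -2230 = 2 + 2230 = 2232$)
$Y = 15550$ ($Y = -3 + \left(2232 - -13321\right) = -3 + \left(2232 + 13321\right) = -3 + 15553 = 15550$)
$u{\left(M \right)} = 76 M^{2}$
$\frac{Y + u{\left(28 \right)}}{141 + b{\left(147,44 \right)}} = \frac{15550 + 76 \cdot 28^{2}}{141 - 52} = \frac{15550 + 76 \cdot 784}{89} = \left(15550 + 59584\right) \frac{1}{89} = 75134 \cdot \frac{1}{89} = \frac{75134}{89}$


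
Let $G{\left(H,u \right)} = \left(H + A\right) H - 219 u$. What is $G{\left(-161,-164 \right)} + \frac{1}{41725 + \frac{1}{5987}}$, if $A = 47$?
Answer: $\frac{13557057155507}{249807576} \approx 54270.0$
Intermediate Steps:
$G{\left(H,u \right)} = - 219 u + H \left(47 + H\right)$ ($G{\left(H,u \right)} = \left(H + 47\right) H - 219 u = \left(47 + H\right) H - 219 u = H \left(47 + H\right) - 219 u = - 219 u + H \left(47 + H\right)$)
$G{\left(-161,-164 \right)} + \frac{1}{41725 + \frac{1}{5987}} = \left(\left(-161\right)^{2} - -35916 + 47 \left(-161\right)\right) + \frac{1}{41725 + \frac{1}{5987}} = \left(25921 + 35916 - 7567\right) + \frac{1}{41725 + \frac{1}{5987}} = 54270 + \frac{1}{\frac{249807576}{5987}} = 54270 + \frac{5987}{249807576} = \frac{13557057155507}{249807576}$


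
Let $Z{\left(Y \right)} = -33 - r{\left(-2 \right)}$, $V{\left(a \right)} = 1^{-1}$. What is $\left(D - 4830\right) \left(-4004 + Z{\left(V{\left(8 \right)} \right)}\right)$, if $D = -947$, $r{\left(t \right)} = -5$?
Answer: $23292864$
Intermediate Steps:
$V{\left(a \right)} = 1$
$Z{\left(Y \right)} = -28$ ($Z{\left(Y \right)} = -33 - -5 = -33 + 5 = -28$)
$\left(D - 4830\right) \left(-4004 + Z{\left(V{\left(8 \right)} \right)}\right) = \left(-947 - 4830\right) \left(-4004 - 28\right) = \left(-5777\right) \left(-4032\right) = 23292864$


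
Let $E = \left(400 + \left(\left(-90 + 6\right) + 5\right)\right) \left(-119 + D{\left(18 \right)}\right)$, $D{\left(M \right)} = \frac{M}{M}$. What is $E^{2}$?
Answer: $1434742884$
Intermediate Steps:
$D{\left(M \right)} = 1$
$E = -37878$ ($E = \left(400 + \left(\left(-90 + 6\right) + 5\right)\right) \left(-119 + 1\right) = \left(400 + \left(-84 + 5\right)\right) \left(-118\right) = \left(400 - 79\right) \left(-118\right) = 321 \left(-118\right) = -37878$)
$E^{2} = \left(-37878\right)^{2} = 1434742884$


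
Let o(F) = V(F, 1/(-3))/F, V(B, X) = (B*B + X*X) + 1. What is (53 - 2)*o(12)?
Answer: 11101/18 ≈ 616.72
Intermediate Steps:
V(B, X) = 1 + B² + X² (V(B, X) = (B² + X²) + 1 = 1 + B² + X²)
o(F) = (10/9 + F²)/F (o(F) = (1 + F² + (1/(-3))²)/F = (1 + F² + (-⅓)²)/F = (1 + F² + ⅑)/F = (10/9 + F²)/F)
(53 - 2)*o(12) = (53 - 2)*(12 + (10/9)/12) = 51*(12 + (10/9)*(1/12)) = 51*(12 + 5/54) = 51*(653/54) = 11101/18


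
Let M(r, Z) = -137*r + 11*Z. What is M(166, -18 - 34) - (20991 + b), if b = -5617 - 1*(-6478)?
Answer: -45166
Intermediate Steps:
b = 861 (b = -5617 + 6478 = 861)
M(166, -18 - 34) - (20991 + b) = (-137*166 + 11*(-18 - 34)) - (20991 + 861) = (-22742 + 11*(-52)) - 1*21852 = (-22742 - 572) - 21852 = -23314 - 21852 = -45166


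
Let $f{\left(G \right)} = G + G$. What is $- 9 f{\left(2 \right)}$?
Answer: $-36$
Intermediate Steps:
$f{\left(G \right)} = 2 G$
$- 9 f{\left(2 \right)} = - 9 \cdot 2 \cdot 2 = \left(-9\right) 4 = -36$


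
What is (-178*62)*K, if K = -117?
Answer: 1291212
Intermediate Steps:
(-178*62)*K = -178*62*(-117) = -11036*(-117) = 1291212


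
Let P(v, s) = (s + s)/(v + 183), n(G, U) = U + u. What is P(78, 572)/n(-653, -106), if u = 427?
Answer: 1144/83781 ≈ 0.013655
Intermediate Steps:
n(G, U) = 427 + U (n(G, U) = U + 427 = 427 + U)
P(v, s) = 2*s/(183 + v) (P(v, s) = (2*s)/(183 + v) = 2*s/(183 + v))
P(78, 572)/n(-653, -106) = (2*572/(183 + 78))/(427 - 106) = (2*572/261)/321 = (2*572*(1/261))*(1/321) = (1144/261)*(1/321) = 1144/83781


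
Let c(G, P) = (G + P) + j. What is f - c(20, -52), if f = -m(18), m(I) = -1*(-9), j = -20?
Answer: 43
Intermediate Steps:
m(I) = 9
c(G, P) = -20 + G + P (c(G, P) = (G + P) - 20 = -20 + G + P)
f = -9 (f = -1*9 = -9)
f - c(20, -52) = -9 - (-20 + 20 - 52) = -9 - 1*(-52) = -9 + 52 = 43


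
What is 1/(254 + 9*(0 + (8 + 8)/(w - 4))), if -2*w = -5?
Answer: 1/158 ≈ 0.0063291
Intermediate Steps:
w = 5/2 (w = -1/2*(-5) = 5/2 ≈ 2.5000)
1/(254 + 9*(0 + (8 + 8)/(w - 4))) = 1/(254 + 9*(0 + (8 + 8)/(5/2 - 4))) = 1/(254 + 9*(0 + 16/(-3/2))) = 1/(254 + 9*(0 + 16*(-2/3))) = 1/(254 + 9*(0 - 32/3)) = 1/(254 + 9*(-32/3)) = 1/(254 - 96) = 1/158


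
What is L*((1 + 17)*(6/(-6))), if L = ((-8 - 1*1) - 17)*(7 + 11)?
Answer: 8424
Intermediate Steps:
L = -468 (L = ((-8 - 1) - 17)*18 = (-9 - 17)*18 = -26*18 = -468)
L*((1 + 17)*(6/(-6))) = -468*(1 + 17)*6/(-6) = -8424*6*(-1/6) = -8424*(-1) = -468*(-18) = 8424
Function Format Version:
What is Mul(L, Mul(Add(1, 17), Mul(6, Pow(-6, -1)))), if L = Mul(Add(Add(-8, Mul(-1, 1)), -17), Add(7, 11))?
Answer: 8424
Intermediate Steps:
L = -468 (L = Mul(Add(Add(-8, -1), -17), 18) = Mul(Add(-9, -17), 18) = Mul(-26, 18) = -468)
Mul(L, Mul(Add(1, 17), Mul(6, Pow(-6, -1)))) = Mul(-468, Mul(Add(1, 17), Mul(6, Pow(-6, -1)))) = Mul(-468, Mul(18, Mul(6, Rational(-1, 6)))) = Mul(-468, Mul(18, -1)) = Mul(-468, -18) = 8424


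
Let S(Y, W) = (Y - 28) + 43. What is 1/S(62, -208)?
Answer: 1/77 ≈ 0.012987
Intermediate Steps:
S(Y, W) = 15 + Y (S(Y, W) = (-28 + Y) + 43 = 15 + Y)
1/S(62, -208) = 1/(15 + 62) = 1/77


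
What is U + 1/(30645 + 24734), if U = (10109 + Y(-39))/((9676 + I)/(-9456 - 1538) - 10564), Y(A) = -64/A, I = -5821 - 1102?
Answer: -240068924021299/250844241642189 ≈ -0.95704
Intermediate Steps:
I = -6923
U = -4335099110/4529591391 (U = (10109 - 64/(-39))/((9676 - 6923)/(-9456 - 1538) - 10564) = (10109 - 64*(-1/39))/(2753/(-10994) - 10564) = (10109 + 64/39)/(2753*(-1/10994) - 10564) = 394315/(39*(-2753/10994 - 10564)) = 394315/(39*(-116143369/10994)) = (394315/39)*(-10994/116143369) = -4335099110/4529591391 ≈ -0.95706)
U + 1/(30645 + 24734) = -4335099110/4529591391 + 1/(30645 + 24734) = -4335099110/4529591391 + 1/55379 = -240068924021299/250844241642189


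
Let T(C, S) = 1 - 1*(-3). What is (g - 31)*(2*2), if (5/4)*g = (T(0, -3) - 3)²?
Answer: -604/5 ≈ -120.80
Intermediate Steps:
T(C, S) = 4 (T(C, S) = 1 + 3 = 4)
g = ⅘ (g = 4*(4 - 3)²/5 = (⅘)*1² = (⅘)*1 = ⅘ ≈ 0.80000)
(g - 31)*(2*2) = (⅘ - 31)*(2*2) = -151/5*4 = -604/5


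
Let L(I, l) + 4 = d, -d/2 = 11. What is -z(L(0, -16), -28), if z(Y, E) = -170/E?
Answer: -85/14 ≈ -6.0714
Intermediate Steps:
d = -22 (d = -2*11 = -22)
L(I, l) = -26 (L(I, l) = -4 - 22 = -26)
-z(L(0, -16), -28) = -(-170)/(-28) = -(-170)*(-1)/28 = -1*85/14 = -85/14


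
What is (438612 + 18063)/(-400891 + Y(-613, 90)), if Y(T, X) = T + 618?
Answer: -456675/400886 ≈ -1.1392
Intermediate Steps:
Y(T, X) = 618 + T
(438612 + 18063)/(-400891 + Y(-613, 90)) = (438612 + 18063)/(-400891 + (618 - 613)) = 456675/(-400891 + 5) = 456675/(-400886) = 456675*(-1/400886) = -456675/400886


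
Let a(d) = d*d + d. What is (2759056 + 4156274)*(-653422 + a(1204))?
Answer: 5514270311340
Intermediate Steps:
a(d) = d + d² (a(d) = d² + d = d + d²)
(2759056 + 4156274)*(-653422 + a(1204)) = (2759056 + 4156274)*(-653422 + 1204*(1 + 1204)) = 6915330*(-653422 + 1204*1205) = 6915330*(-653422 + 1450820) = 6915330*797398 = 5514270311340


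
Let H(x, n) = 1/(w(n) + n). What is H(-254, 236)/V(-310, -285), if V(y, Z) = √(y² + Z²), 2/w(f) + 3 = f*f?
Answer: 55693*√7093/466136000750 ≈ 1.0062e-5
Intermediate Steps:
w(f) = 2/(-3 + f²) (w(f) = 2/(-3 + f*f) = 2/(-3 + f²))
V(y, Z) = √(Z² + y²)
H(x, n) = 1/(n + 2/(-3 + n²)) (H(x, n) = 1/(2/(-3 + n²) + n) = 1/(n + 2/(-3 + n²)))
H(-254, 236)/V(-310, -285) = ((-3 + 236²)/(2 + 236*(-3 + 236²)))/(√((-285)² + (-310)²)) = ((-3 + 55696)/(2 + 236*(-3 + 55696)))/(√(81225 + 96100)) = (55693/(2 + 236*55693))/(√177325) = (55693/(2 + 13143548))/((5*√7093)) = (55693/13143550)*(√7093/35465) = ((1/13143550)*55693)*(√7093/35465) = 55693*(√7093/35465)/13143550 = 55693*√7093/466136000750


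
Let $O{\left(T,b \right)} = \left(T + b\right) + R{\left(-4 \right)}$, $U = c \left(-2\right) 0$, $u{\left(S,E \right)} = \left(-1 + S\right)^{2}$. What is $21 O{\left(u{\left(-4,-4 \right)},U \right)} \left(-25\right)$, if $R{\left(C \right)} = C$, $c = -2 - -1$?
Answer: $-11025$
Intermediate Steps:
$c = -1$ ($c = -2 + 1 = -1$)
$U = 0$ ($U = \left(-1\right) \left(-2\right) 0 = 2 \cdot 0 = 0$)
$O{\left(T,b \right)} = -4 + T + b$ ($O{\left(T,b \right)} = \left(T + b\right) - 4 = -4 + T + b$)
$21 O{\left(u{\left(-4,-4 \right)},U \right)} \left(-25\right) = 21 \left(-4 + \left(-1 - 4\right)^{2} + 0\right) \left(-25\right) = 21 \left(-4 + \left(-5\right)^{2} + 0\right) \left(-25\right) = 21 \left(-4 + 25 + 0\right) \left(-25\right) = 21 \cdot 21 \left(-25\right) = 441 \left(-25\right) = -11025$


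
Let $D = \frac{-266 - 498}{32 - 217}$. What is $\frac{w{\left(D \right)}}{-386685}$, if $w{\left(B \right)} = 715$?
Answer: $- \frac{11}{5949} \approx -0.001849$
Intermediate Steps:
$D = \frac{764}{185}$ ($D = - \frac{764}{-185} = \left(-764\right) \left(- \frac{1}{185}\right) = \frac{764}{185} \approx 4.1297$)
$\frac{w{\left(D \right)}}{-386685} = \frac{715}{-386685} = 715 \left(- \frac{1}{386685}\right) = - \frac{11}{5949}$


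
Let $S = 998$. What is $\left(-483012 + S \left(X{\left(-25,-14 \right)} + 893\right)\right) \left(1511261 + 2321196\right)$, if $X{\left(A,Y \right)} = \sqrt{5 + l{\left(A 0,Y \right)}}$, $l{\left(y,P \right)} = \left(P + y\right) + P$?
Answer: $1564416612314 + 3824792086 i \sqrt{23} \approx 1.5644 \cdot 10^{12} + 1.8343 \cdot 10^{10} i$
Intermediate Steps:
$l{\left(y,P \right)} = y + 2 P$
$X{\left(A,Y \right)} = \sqrt{5 + 2 Y}$ ($X{\left(A,Y \right)} = \sqrt{5 + \left(A 0 + 2 Y\right)} = \sqrt{5 + \left(0 + 2 Y\right)} = \sqrt{5 + 2 Y}$)
$\left(-483012 + S \left(X{\left(-25,-14 \right)} + 893\right)\right) \left(1511261 + 2321196\right) = \left(-483012 + 998 \left(\sqrt{5 + 2 \left(-14\right)} + 893\right)\right) \left(1511261 + 2321196\right) = \left(-483012 + 998 \left(\sqrt{5 - 28} + 893\right)\right) 3832457 = \left(-483012 + 998 \left(\sqrt{-23} + 893\right)\right) 3832457 = \left(-483012 + 998 \left(i \sqrt{23} + 893\right)\right) 3832457 = \left(-483012 + 998 \left(893 + i \sqrt{23}\right)\right) 3832457 = \left(-483012 + \left(891214 + 998 i \sqrt{23}\right)\right) 3832457 = \left(408202 + 998 i \sqrt{23}\right) 3832457 = 1564416612314 + 3824792086 i \sqrt{23}$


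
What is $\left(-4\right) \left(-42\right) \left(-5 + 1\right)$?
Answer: $-672$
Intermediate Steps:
$\left(-4\right) \left(-42\right) \left(-5 + 1\right) = 168 \left(-4\right) = -672$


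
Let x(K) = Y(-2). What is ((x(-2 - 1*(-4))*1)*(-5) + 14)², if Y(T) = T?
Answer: 576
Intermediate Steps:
x(K) = -2
((x(-2 - 1*(-4))*1)*(-5) + 14)² = (-2*1*(-5) + 14)² = (-2*(-5) + 14)² = (10 + 14)² = 24² = 576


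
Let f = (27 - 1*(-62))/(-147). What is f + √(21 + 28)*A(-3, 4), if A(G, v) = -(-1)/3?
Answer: 254/147 ≈ 1.7279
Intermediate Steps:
A(G, v) = ⅓ (A(G, v) = -(-1)/3 = -1*(-⅓) = ⅓)
f = -89/147 (f = (27 + 62)*(-1/147) = 89*(-1/147) = -89/147 ≈ -0.60544)
f + √(21 + 28)*A(-3, 4) = -89/147 + √(21 + 28)*(⅓) = -89/147 + √49*(⅓) = -89/147 + 7*(⅓) = -89/147 + 7/3 = 254/147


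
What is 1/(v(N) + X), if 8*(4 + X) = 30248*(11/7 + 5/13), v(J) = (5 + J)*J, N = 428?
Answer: 91/17537138 ≈ 5.1890e-6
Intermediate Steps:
v(J) = J*(5 + J)
X = 672654/91 (X = -4 + (30248*(11/7 + 5/13))/8 = -4 + (30248*(178/91))/8 = -4 + (1/8)*(5384144/91) = -4 + 673018/91 = 672654/91 ≈ 7391.8)
1/(v(N) + X) = 1/(428*(5 + 428) + 672654/91) = 1/(428*433 + 672654/91) = 1/(185324 + 672654/91) = 1/(17537138/91) = 91/17537138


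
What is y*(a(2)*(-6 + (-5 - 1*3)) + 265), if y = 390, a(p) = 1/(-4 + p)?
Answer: 106080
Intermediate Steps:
y*(a(2)*(-6 + (-5 - 1*3)) + 265) = 390*((-6 + (-5 - 1*3))/(-4 + 2) + 265) = 390*((-6 + (-5 - 3))/(-2) + 265) = 390*(-(-6 - 8)/2 + 265) = 390*(-½*(-14) + 265) = 390*(7 + 265) = 390*272 = 106080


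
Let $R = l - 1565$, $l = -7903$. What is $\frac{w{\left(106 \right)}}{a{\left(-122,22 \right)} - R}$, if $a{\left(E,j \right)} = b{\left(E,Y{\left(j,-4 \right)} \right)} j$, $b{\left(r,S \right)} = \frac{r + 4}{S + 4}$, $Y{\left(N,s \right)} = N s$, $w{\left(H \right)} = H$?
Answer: $\frac{2226}{199477} \approx 0.011159$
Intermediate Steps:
$R = -9468$ ($R = -7903 - 1565 = -9468$)
$b{\left(r,S \right)} = \frac{4 + r}{4 + S}$
$a{\left(E,j \right)} = \frac{j \left(4 + E\right)}{4 - 4 j}$ ($a{\left(E,j \right)} = \frac{4 + E}{4 + j \left(-4\right)} j = \frac{4 + E}{4 - 4 j} j = \frac{j \left(4 + E\right)}{4 - 4 j}$)
$\frac{w{\left(106 \right)}}{a{\left(-122,22 \right)} - R} = \frac{106}{\frac{1}{4} \cdot 22 \frac{1}{1 - 22} \left(4 - 122\right) - -9468} = \frac{106}{\frac{1}{4} \cdot 22 \frac{1}{1 - 22} \left(-118\right) + 9468} = \frac{106}{\frac{1}{4} \cdot 22 \frac{1}{-21} \left(-118\right) + 9468} = \frac{106}{\frac{1}{4} \cdot 22 \left(- \frac{1}{21}\right) \left(-118\right) + 9468} = \frac{106}{\frac{649}{21} + 9468} = \frac{106}{\frac{199477}{21}} = 106 \cdot \frac{21}{199477} = \frac{2226}{199477}$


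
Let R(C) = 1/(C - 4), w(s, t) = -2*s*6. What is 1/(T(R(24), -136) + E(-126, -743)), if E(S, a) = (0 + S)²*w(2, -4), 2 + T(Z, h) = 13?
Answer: -1/381013 ≈ -2.6246e-6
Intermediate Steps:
w(s, t) = -12*s
R(C) = 1/(-4 + C)
T(Z, h) = 11 (T(Z, h) = -2 + 13 = 11)
E(S, a) = -24*S² (E(S, a) = (0 + S)²*(-12*2) = S²*(-24) = -24*S²)
1/(T(R(24), -136) + E(-126, -743)) = 1/(11 - 24*(-126)²) = 1/(11 - 24*15876) = 1/(11 - 381024) = 1/(-381013) = -1/381013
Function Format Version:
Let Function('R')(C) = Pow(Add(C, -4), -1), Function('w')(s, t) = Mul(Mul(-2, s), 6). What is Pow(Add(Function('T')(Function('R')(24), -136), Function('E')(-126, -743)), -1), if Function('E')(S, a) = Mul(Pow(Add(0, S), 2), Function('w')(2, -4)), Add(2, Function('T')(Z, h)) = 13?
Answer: Rational(-1, 381013) ≈ -2.6246e-6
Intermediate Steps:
Function('w')(s, t) = Mul(-12, s)
Function('R')(C) = Pow(Add(-4, C), -1)
Function('T')(Z, h) = 11 (Function('T')(Z, h) = Add(-2, 13) = 11)
Function('E')(S, a) = Mul(-24, Pow(S, 2)) (Function('E')(S, a) = Mul(Pow(Add(0, S), 2), Mul(-12, 2)) = Mul(Pow(S, 2), -24) = Mul(-24, Pow(S, 2)))
Pow(Add(Function('T')(Function('R')(24), -136), Function('E')(-126, -743)), -1) = Pow(Add(11, Mul(-24, Pow(-126, 2))), -1) = Pow(Add(11, Mul(-24, 15876)), -1) = Pow(Add(11, -381024), -1) = Pow(-381013, -1) = Rational(-1, 381013)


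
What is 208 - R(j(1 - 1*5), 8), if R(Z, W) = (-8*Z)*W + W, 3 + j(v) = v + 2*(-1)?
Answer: -376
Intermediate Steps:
j(v) = -5 + v (j(v) = -3 + (v + 2*(-1)) = -3 + (v - 2) = -3 + (-2 + v) = -5 + v)
R(Z, W) = W - 8*W*Z (R(Z, W) = -8*W*Z + W = W - 8*W*Z)
208 - R(j(1 - 1*5), 8) = 208 - 8*(1 - 8*(-5 + (1 - 1*5))) = 208 - 8*(1 - 8*(-5 + (1 - 5))) = 208 - 8*(1 - 8*(-5 - 4)) = 208 - 8*(1 - 8*(-9)) = 208 - 8*(1 + 72) = 208 - 8*73 = 208 - 1*584 = 208 - 584 = -376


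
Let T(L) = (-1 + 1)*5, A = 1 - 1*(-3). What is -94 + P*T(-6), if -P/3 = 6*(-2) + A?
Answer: -94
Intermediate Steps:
A = 4 (A = 1 + 3 = 4)
P = 24 (P = -3*(6*(-2) + 4) = -3*(-12 + 4) = -3*(-8) = 24)
T(L) = 0 (T(L) = 0*5 = 0)
-94 + P*T(-6) = -94 + 24*0 = -94 + 0 = -94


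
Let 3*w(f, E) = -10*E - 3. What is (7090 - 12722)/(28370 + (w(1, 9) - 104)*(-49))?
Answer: -5632/34985 ≈ -0.16098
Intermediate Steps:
w(f, E) = -1 - 10*E/3 (w(f, E) = (-10*E - 3)/3 = (-3 - 10*E)/3 = -1 - 10*E/3)
(7090 - 12722)/(28370 + (w(1, 9) - 104)*(-49)) = (7090 - 12722)/(28370 + ((-1 - 10/3*9) - 104)*(-49)) = -5632/(28370 + ((-1 - 30) - 104)*(-49)) = -5632/(28370 + (-31 - 104)*(-49)) = -5632/(28370 - 135*(-49)) = -5632/(28370 + 6615) = -5632/34985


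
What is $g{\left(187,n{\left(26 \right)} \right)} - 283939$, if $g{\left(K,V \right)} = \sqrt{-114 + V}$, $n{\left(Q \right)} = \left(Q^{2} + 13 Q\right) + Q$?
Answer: $-283939 + \sqrt{926} \approx -2.8391 \cdot 10^{5}$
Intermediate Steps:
$n{\left(Q \right)} = Q^{2} + 14 Q$
$g{\left(187,n{\left(26 \right)} \right)} - 283939 = \sqrt{-114 + 26 \left(14 + 26\right)} - 283939 = \sqrt{-114 + 26 \cdot 40} - 283939 = \sqrt{-114 + 1040} - 283939 = \sqrt{926} - 283939 = -283939 + \sqrt{926}$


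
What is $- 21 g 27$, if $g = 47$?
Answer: $-26649$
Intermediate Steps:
$- 21 g 27 = \left(-21\right) 47 \cdot 27 = \left(-987\right) 27 = -26649$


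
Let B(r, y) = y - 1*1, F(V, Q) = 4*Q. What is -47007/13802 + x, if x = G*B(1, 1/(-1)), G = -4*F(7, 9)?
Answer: 3927969/13802 ≈ 284.59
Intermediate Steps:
G = -144 (G = -16*9 = -4*36 = -144)
B(r, y) = -1 + y (B(r, y) = y - 1 = -1 + y)
x = 288 (x = -144*(-1 + 1/(-1)) = -144*(-1 - 1) = -144*(-2) = 288)
-47007/13802 + x = -47007/13802 + 288 = 3927969/13802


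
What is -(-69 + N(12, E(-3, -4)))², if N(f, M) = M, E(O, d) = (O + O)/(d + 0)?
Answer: -18225/4 ≈ -4556.3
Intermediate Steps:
E(O, d) = 2*O/d (E(O, d) = (2*O)/d = 2*O/d)
-(-69 + N(12, E(-3, -4)))² = -(-69 + 2*(-3)/(-4))² = -(-69 + 2*(-3)*(-¼))² = -(-69 + 3/2)² = -(-135/2)² = -1*18225/4 = -18225/4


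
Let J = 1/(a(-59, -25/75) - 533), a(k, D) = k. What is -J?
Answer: 1/592 ≈ 0.0016892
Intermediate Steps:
J = -1/592 (J = 1/(-59 - 533) = 1/(-592) = -1/592 ≈ -0.0016892)
-J = -1*(-1/592) = 1/592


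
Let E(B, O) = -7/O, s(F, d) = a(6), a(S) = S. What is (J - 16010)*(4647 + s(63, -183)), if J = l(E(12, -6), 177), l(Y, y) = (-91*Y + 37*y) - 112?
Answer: -90074325/2 ≈ -4.5037e+7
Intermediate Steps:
s(F, d) = 6
l(Y, y) = -112 - 91*Y + 37*y
J = 37985/6 (J = -112 - (-637)/(-6) + 37*177 = -112 - (-637)*(-1)/6 + 6549 = -112 - 91*7/6 + 6549 = -112 - 637/6 + 6549 = 37985/6 ≈ 6330.8)
(J - 16010)*(4647 + s(63, -183)) = (37985/6 - 16010)*(4647 + 6) = -58075/6*4653 = -90074325/2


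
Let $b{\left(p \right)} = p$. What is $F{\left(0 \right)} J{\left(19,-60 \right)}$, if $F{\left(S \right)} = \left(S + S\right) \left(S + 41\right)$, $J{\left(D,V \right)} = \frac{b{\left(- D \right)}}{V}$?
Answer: $0$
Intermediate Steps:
$J{\left(D,V \right)} = - \frac{D}{V}$ ($J{\left(D,V \right)} = \frac{\left(-1\right) D}{V} = - \frac{D}{V}$)
$F{\left(S \right)} = 2 S \left(41 + S\right)$
$F{\left(0 \right)} J{\left(19,-60 \right)} = 2 \cdot 0 \left(41 + 0\right) \left(\left(-1\right) 19 \frac{1}{-60}\right) = 2 \cdot 0 \cdot 41 \left(\left(-1\right) 19 \left(- \frac{1}{60}\right)\right) = 0 \cdot \frac{19}{60} = 0$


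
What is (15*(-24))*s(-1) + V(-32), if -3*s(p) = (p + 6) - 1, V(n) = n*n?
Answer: 1504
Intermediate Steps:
V(n) = n²
s(p) = -5/3 - p/3 (s(p) = -((p + 6) - 1)/3 = -((6 + p) - 1)/3 = -(5 + p)/3 = -5/3 - p/3)
(15*(-24))*s(-1) + V(-32) = (15*(-24))*(-5/3 - ⅓*(-1)) + (-32)² = -360*(-5/3 + ⅓) + 1024 = -360*(-4/3) + 1024 = 480 + 1024 = 1504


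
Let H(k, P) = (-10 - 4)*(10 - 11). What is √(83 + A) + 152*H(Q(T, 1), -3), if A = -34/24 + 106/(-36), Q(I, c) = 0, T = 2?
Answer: 2128 + √2831/6 ≈ 2136.9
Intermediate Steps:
H(k, P) = 14 (H(k, P) = -14*(-1) = 14)
A = -157/36 (A = -34*1/24 + 106*(-1/36) = -17/12 - 53/18 = -157/36 ≈ -4.3611)
√(83 + A) + 152*H(Q(T, 1), -3) = √(83 - 157/36) + 152*14 = √(2831/36) + 2128 = √2831/6 + 2128 = 2128 + √2831/6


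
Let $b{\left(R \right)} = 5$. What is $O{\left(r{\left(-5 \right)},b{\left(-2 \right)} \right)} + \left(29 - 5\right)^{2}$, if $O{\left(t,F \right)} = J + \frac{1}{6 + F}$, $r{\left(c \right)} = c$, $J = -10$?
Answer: $\frac{6227}{11} \approx 566.09$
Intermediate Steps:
$O{\left(t,F \right)} = -10 + \frac{1}{6 + F}$
$O{\left(r{\left(-5 \right)},b{\left(-2 \right)} \right)} + \left(29 - 5\right)^{2} = \frac{-59 - 50}{6 + 5} + \left(29 - 5\right)^{2} = \frac{-59 - 50}{11} + 24^{2} = \frac{1}{11} \left(-109\right) + 576 = - \frac{109}{11} + 576 = \frac{6227}{11}$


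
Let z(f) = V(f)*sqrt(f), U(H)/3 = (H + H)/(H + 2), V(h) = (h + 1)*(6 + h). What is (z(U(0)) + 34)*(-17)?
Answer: -578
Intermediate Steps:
V(h) = (1 + h)*(6 + h)
U(H) = 6*H/(2 + H) (U(H) = 3*((H + H)/(H + 2)) = 3*((2*H)/(2 + H)) = 3*(2*H/(2 + H)) = 6*H/(2 + H))
z(f) = sqrt(f)*(6 + f**2 + 7*f) (z(f) = (6 + f**2 + 7*f)*sqrt(f) = sqrt(f)*(6 + f**2 + 7*f))
(z(U(0)) + 34)*(-17) = (sqrt(6*0/(2 + 0))*(6 + (6*0/(2 + 0))**2 + 7*(6*0/(2 + 0))) + 34)*(-17) = (sqrt(6*0/2)*(6 + (6*0/2)**2 + 7*(6*0/2)) + 34)*(-17) = (sqrt(6*0*(1/2))*(6 + (6*0*(1/2))**2 + 7*(6*0*(1/2))) + 34)*(-17) = (sqrt(0)*(6 + 0**2 + 7*0) + 34)*(-17) = (0*(6 + 0 + 0) + 34)*(-17) = (0*6 + 34)*(-17) = (0 + 34)*(-17) = 34*(-17) = -578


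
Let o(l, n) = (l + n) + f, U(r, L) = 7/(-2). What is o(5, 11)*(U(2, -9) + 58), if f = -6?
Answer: 545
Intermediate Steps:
U(r, L) = -7/2 (U(r, L) = 7*(-½) = -7/2)
o(l, n) = -6 + l + n (o(l, n) = (l + n) - 6 = -6 + l + n)
o(5, 11)*(U(2, -9) + 58) = (-6 + 5 + 11)*(-7/2 + 58) = 10*(109/2) = 545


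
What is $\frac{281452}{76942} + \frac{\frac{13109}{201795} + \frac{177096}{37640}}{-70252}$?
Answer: $\frac{27606801133387886}{7547155183122555} \approx 3.6579$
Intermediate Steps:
$\frac{281452}{76942} + \frac{\frac{13109}{201795} + \frac{177096}{37640}}{-70252} = 281452 \cdot \frac{1}{76942} + \left(13109 \cdot \frac{1}{201795} + 177096 \cdot \frac{1}{37640}\right) \left(- \frac{1}{70252}\right) = \frac{8278}{2263} + \left(\frac{13109}{201795} + \frac{22137}{4705}\right) \left(- \frac{1}{70252}\right) = \frac{8278}{2263} + \frac{905762752}{189889095} \left(- \frac{1}{70252}\right) = \frac{8278}{2263} - \frac{226440688}{3335022175485} = \frac{27606801133387886}{7547155183122555}$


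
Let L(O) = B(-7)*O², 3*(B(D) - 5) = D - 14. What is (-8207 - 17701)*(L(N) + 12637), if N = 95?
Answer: 140240004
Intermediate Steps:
B(D) = ⅓ + D/3 (B(D) = 5 + (D - 14)/3 = 5 + (-14 + D)/3 = 5 + (-14/3 + D/3) = ⅓ + D/3)
L(O) = -2*O² (L(O) = (⅓ + (⅓)*(-7))*O² = (⅓ - 7/3)*O² = -2*O²)
(-8207 - 17701)*(L(N) + 12637) = (-8207 - 17701)*(-2*95² + 12637) = -25908*(-2*9025 + 12637) = -25908*(-18050 + 12637) = -25908*(-5413) = 140240004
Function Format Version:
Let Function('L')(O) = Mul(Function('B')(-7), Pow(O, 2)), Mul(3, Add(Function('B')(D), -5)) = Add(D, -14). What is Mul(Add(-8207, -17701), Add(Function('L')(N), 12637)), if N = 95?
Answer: 140240004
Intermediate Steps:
Function('B')(D) = Add(Rational(1, 3), Mul(Rational(1, 3), D)) (Function('B')(D) = Add(5, Mul(Rational(1, 3), Add(D, -14))) = Add(5, Mul(Rational(1, 3), Add(-14, D))) = Add(5, Add(Rational(-14, 3), Mul(Rational(1, 3), D))) = Add(Rational(1, 3), Mul(Rational(1, 3), D)))
Function('L')(O) = Mul(-2, Pow(O, 2)) (Function('L')(O) = Mul(Add(Rational(1, 3), Mul(Rational(1, 3), -7)), Pow(O, 2)) = Mul(Add(Rational(1, 3), Rational(-7, 3)), Pow(O, 2)) = Mul(-2, Pow(O, 2)))
Mul(Add(-8207, -17701), Add(Function('L')(N), 12637)) = Mul(Add(-8207, -17701), Add(Mul(-2, Pow(95, 2)), 12637)) = Mul(-25908, Add(Mul(-2, 9025), 12637)) = Mul(-25908, Add(-18050, 12637)) = Mul(-25908, -5413) = 140240004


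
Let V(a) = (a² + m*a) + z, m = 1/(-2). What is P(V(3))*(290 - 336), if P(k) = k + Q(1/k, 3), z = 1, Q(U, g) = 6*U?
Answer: -7199/17 ≈ -423.47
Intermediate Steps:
m = -½ ≈ -0.50000
V(a) = 1 + a² - a/2 (V(a) = (a² - a/2) + 1 = 1 + a² - a/2)
P(k) = k + 6/k
P(V(3))*(290 - 336) = ((1 + 3² - ½*3) + 6/(1 + 3² - ½*3))*(290 - 336) = ((1 + 9 - 3/2) + 6/(1 + 9 - 3/2))*(-46) = (17/2 + 6/(17/2))*(-46) = (17/2 + 6*(2/17))*(-46) = (17/2 + 12/17)*(-46) = (313/34)*(-46) = -7199/17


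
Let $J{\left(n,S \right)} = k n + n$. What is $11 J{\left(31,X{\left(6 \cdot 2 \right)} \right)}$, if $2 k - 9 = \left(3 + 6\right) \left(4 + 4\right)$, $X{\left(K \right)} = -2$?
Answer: $\frac{28303}{2} \approx 14152.0$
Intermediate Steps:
$k = \frac{81}{2}$ ($k = \frac{9}{2} + \frac{\left(3 + 6\right) \left(4 + 4\right)}{2} = \frac{9}{2} + \frac{9 \cdot 8}{2} = \frac{9}{2} + \frac{1}{2} \cdot 72 = \frac{9}{2} + 36 = \frac{81}{2} \approx 40.5$)
$J{\left(n,S \right)} = \frac{83 n}{2}$ ($J{\left(n,S \right)} = \frac{81 n}{2} + n = \frac{83 n}{2}$)
$11 J{\left(31,X{\left(6 \cdot 2 \right)} \right)} = 11 \cdot \frac{83}{2} \cdot 31 = 11 \cdot \frac{2573}{2} = \frac{28303}{2}$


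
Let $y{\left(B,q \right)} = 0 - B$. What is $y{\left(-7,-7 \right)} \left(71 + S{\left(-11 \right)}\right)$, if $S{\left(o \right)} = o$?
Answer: $420$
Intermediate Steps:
$y{\left(B,q \right)} = - B$
$y{\left(-7,-7 \right)} \left(71 + S{\left(-11 \right)}\right) = \left(-1\right) \left(-7\right) \left(71 - 11\right) = 7 \cdot 60 = 420$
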